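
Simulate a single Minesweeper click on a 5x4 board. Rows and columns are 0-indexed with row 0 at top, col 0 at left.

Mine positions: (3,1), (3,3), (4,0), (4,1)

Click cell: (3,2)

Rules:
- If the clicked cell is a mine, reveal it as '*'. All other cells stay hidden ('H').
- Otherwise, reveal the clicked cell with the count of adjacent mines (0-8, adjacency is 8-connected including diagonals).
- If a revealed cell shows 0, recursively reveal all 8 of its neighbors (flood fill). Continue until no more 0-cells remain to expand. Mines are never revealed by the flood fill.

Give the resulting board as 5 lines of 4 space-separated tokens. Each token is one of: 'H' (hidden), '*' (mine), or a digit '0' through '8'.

H H H H
H H H H
H H H H
H H 3 H
H H H H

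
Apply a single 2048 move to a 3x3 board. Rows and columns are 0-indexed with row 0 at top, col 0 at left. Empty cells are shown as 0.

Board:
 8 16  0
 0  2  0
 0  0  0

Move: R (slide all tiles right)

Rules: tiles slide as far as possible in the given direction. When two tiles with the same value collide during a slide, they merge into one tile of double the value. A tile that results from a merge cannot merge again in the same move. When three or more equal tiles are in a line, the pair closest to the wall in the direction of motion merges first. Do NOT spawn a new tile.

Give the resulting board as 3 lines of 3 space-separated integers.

Answer:  0  8 16
 0  0  2
 0  0  0

Derivation:
Slide right:
row 0: [8, 16, 0] -> [0, 8, 16]
row 1: [0, 2, 0] -> [0, 0, 2]
row 2: [0, 0, 0] -> [0, 0, 0]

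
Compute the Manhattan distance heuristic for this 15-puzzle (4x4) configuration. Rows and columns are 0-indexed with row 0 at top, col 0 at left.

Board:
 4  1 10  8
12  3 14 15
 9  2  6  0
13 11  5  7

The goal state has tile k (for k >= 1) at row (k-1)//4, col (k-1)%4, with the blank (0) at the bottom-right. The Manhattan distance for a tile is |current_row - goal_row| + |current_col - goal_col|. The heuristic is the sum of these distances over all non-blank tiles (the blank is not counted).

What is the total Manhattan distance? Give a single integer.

Answer: 33

Derivation:
Tile 4: at (0,0), goal (0,3), distance |0-0|+|0-3| = 3
Tile 1: at (0,1), goal (0,0), distance |0-0|+|1-0| = 1
Tile 10: at (0,2), goal (2,1), distance |0-2|+|2-1| = 3
Tile 8: at (0,3), goal (1,3), distance |0-1|+|3-3| = 1
Tile 12: at (1,0), goal (2,3), distance |1-2|+|0-3| = 4
Tile 3: at (1,1), goal (0,2), distance |1-0|+|1-2| = 2
Tile 14: at (1,2), goal (3,1), distance |1-3|+|2-1| = 3
Tile 15: at (1,3), goal (3,2), distance |1-3|+|3-2| = 3
Tile 9: at (2,0), goal (2,0), distance |2-2|+|0-0| = 0
Tile 2: at (2,1), goal (0,1), distance |2-0|+|1-1| = 2
Tile 6: at (2,2), goal (1,1), distance |2-1|+|2-1| = 2
Tile 13: at (3,0), goal (3,0), distance |3-3|+|0-0| = 0
Tile 11: at (3,1), goal (2,2), distance |3-2|+|1-2| = 2
Tile 5: at (3,2), goal (1,0), distance |3-1|+|2-0| = 4
Tile 7: at (3,3), goal (1,2), distance |3-1|+|3-2| = 3
Sum: 3 + 1 + 3 + 1 + 4 + 2 + 3 + 3 + 0 + 2 + 2 + 0 + 2 + 4 + 3 = 33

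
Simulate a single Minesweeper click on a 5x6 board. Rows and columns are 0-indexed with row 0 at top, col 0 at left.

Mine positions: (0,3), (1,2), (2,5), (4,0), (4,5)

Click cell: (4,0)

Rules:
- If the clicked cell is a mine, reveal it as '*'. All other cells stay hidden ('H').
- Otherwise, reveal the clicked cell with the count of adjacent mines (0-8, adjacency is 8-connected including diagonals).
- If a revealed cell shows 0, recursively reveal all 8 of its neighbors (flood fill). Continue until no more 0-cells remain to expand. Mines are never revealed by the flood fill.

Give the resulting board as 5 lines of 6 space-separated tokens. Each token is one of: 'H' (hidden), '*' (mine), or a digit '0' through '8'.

H H H H H H
H H H H H H
H H H H H H
H H H H H H
* H H H H H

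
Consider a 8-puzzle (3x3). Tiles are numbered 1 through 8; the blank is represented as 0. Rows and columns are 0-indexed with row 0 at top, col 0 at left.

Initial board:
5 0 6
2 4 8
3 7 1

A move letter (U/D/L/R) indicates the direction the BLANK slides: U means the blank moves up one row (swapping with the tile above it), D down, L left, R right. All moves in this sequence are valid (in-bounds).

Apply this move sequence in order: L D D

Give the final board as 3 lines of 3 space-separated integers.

Answer: 2 5 6
3 4 8
0 7 1

Derivation:
After move 1 (L):
0 5 6
2 4 8
3 7 1

After move 2 (D):
2 5 6
0 4 8
3 7 1

After move 3 (D):
2 5 6
3 4 8
0 7 1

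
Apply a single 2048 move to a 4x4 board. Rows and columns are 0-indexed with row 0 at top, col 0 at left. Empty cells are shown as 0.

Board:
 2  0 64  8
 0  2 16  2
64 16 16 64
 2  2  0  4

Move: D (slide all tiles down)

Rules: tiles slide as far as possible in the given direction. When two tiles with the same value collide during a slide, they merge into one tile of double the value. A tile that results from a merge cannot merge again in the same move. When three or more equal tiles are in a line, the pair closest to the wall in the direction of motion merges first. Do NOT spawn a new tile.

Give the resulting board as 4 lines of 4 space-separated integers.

Slide down:
col 0: [2, 0, 64, 2] -> [0, 2, 64, 2]
col 1: [0, 2, 16, 2] -> [0, 2, 16, 2]
col 2: [64, 16, 16, 0] -> [0, 0, 64, 32]
col 3: [8, 2, 64, 4] -> [8, 2, 64, 4]

Answer:  0  0  0  8
 2  2  0  2
64 16 64 64
 2  2 32  4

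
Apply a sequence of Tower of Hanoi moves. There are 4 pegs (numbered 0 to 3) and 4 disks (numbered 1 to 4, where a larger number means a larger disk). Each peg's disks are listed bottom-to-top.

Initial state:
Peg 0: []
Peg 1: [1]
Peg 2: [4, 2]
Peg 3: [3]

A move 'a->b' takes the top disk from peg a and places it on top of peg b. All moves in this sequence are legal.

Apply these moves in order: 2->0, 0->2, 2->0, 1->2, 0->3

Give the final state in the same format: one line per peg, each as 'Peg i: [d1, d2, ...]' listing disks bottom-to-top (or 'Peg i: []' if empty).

After move 1 (2->0):
Peg 0: [2]
Peg 1: [1]
Peg 2: [4]
Peg 3: [3]

After move 2 (0->2):
Peg 0: []
Peg 1: [1]
Peg 2: [4, 2]
Peg 3: [3]

After move 3 (2->0):
Peg 0: [2]
Peg 1: [1]
Peg 2: [4]
Peg 3: [3]

After move 4 (1->2):
Peg 0: [2]
Peg 1: []
Peg 2: [4, 1]
Peg 3: [3]

After move 5 (0->3):
Peg 0: []
Peg 1: []
Peg 2: [4, 1]
Peg 3: [3, 2]

Answer: Peg 0: []
Peg 1: []
Peg 2: [4, 1]
Peg 3: [3, 2]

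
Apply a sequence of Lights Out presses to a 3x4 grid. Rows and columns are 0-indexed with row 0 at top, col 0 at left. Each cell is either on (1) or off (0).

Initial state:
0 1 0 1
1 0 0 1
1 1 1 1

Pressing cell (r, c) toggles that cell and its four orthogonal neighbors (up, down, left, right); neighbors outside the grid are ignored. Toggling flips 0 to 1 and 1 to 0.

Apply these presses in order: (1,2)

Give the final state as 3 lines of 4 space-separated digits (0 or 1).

After press 1 at (1,2):
0 1 1 1
1 1 1 0
1 1 0 1

Answer: 0 1 1 1
1 1 1 0
1 1 0 1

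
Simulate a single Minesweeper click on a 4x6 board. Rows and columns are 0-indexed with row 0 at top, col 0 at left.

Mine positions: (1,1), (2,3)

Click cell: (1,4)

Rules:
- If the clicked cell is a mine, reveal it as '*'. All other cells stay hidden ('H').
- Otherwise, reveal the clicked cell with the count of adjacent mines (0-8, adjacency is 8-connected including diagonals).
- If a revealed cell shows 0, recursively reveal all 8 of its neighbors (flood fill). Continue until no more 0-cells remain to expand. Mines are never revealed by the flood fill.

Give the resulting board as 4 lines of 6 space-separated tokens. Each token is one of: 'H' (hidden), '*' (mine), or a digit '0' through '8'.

H H H H H H
H H H H 1 H
H H H H H H
H H H H H H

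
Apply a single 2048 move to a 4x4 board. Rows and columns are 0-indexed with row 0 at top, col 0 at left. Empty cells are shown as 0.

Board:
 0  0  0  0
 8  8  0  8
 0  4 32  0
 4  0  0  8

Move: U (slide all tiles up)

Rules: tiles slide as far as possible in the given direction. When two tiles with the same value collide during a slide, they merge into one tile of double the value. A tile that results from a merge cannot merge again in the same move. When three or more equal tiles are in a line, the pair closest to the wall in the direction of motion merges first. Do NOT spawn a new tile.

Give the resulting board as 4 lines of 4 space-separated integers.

Answer:  8  8 32 16
 4  4  0  0
 0  0  0  0
 0  0  0  0

Derivation:
Slide up:
col 0: [0, 8, 0, 4] -> [8, 4, 0, 0]
col 1: [0, 8, 4, 0] -> [8, 4, 0, 0]
col 2: [0, 0, 32, 0] -> [32, 0, 0, 0]
col 3: [0, 8, 0, 8] -> [16, 0, 0, 0]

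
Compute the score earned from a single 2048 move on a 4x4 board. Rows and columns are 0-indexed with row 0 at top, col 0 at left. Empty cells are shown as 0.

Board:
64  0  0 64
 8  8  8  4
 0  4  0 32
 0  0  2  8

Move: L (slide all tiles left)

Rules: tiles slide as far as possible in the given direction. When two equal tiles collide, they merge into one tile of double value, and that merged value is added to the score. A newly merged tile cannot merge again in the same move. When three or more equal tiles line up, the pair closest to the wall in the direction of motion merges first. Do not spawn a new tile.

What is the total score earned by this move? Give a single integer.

Slide left:
row 0: [64, 0, 0, 64] -> [128, 0, 0, 0]  score +128 (running 128)
row 1: [8, 8, 8, 4] -> [16, 8, 4, 0]  score +16 (running 144)
row 2: [0, 4, 0, 32] -> [4, 32, 0, 0]  score +0 (running 144)
row 3: [0, 0, 2, 8] -> [2, 8, 0, 0]  score +0 (running 144)
Board after move:
128   0   0   0
 16   8   4   0
  4  32   0   0
  2   8   0   0

Answer: 144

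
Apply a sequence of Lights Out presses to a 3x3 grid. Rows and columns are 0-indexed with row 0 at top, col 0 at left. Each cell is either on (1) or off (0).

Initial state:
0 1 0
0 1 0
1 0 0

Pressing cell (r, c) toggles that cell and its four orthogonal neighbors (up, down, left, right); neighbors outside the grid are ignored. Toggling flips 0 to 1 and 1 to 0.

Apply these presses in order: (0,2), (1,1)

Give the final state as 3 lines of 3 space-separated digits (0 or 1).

After press 1 at (0,2):
0 0 1
0 1 1
1 0 0

After press 2 at (1,1):
0 1 1
1 0 0
1 1 0

Answer: 0 1 1
1 0 0
1 1 0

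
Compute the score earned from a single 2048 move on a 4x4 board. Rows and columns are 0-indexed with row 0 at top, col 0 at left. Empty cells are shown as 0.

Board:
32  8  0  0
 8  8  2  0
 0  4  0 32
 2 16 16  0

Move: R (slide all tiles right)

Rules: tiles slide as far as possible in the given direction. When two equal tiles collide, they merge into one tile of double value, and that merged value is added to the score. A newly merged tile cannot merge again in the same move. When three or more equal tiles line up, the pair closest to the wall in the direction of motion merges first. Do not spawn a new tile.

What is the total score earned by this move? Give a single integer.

Answer: 48

Derivation:
Slide right:
row 0: [32, 8, 0, 0] -> [0, 0, 32, 8]  score +0 (running 0)
row 1: [8, 8, 2, 0] -> [0, 0, 16, 2]  score +16 (running 16)
row 2: [0, 4, 0, 32] -> [0, 0, 4, 32]  score +0 (running 16)
row 3: [2, 16, 16, 0] -> [0, 0, 2, 32]  score +32 (running 48)
Board after move:
 0  0 32  8
 0  0 16  2
 0  0  4 32
 0  0  2 32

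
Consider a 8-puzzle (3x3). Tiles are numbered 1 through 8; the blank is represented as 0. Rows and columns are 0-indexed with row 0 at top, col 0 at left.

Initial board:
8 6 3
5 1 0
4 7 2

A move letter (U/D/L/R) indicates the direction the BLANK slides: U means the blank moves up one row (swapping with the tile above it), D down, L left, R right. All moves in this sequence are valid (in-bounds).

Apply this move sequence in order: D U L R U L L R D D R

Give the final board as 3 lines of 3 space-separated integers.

Answer: 8 1 6
5 7 3
4 2 0

Derivation:
After move 1 (D):
8 6 3
5 1 2
4 7 0

After move 2 (U):
8 6 3
5 1 0
4 7 2

After move 3 (L):
8 6 3
5 0 1
4 7 2

After move 4 (R):
8 6 3
5 1 0
4 7 2

After move 5 (U):
8 6 0
5 1 3
4 7 2

After move 6 (L):
8 0 6
5 1 3
4 7 2

After move 7 (L):
0 8 6
5 1 3
4 7 2

After move 8 (R):
8 0 6
5 1 3
4 7 2

After move 9 (D):
8 1 6
5 0 3
4 7 2

After move 10 (D):
8 1 6
5 7 3
4 0 2

After move 11 (R):
8 1 6
5 7 3
4 2 0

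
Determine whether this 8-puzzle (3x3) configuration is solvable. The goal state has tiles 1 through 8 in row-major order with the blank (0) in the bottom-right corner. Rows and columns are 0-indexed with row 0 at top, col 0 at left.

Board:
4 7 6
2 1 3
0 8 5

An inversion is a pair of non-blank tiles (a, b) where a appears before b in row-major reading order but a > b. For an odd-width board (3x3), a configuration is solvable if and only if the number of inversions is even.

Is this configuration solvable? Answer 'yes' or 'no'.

Answer: yes

Derivation:
Inversions (pairs i<j in row-major order where tile[i] > tile[j] > 0): 14
14 is even, so the puzzle is solvable.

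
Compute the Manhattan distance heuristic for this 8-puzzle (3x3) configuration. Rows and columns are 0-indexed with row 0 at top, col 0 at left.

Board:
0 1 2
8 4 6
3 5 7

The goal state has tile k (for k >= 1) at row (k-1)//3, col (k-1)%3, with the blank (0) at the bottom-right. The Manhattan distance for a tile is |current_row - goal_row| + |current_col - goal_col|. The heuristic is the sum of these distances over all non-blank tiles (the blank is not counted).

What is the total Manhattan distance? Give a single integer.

Answer: 12

Derivation:
Tile 1: at (0,1), goal (0,0), distance |0-0|+|1-0| = 1
Tile 2: at (0,2), goal (0,1), distance |0-0|+|2-1| = 1
Tile 8: at (1,0), goal (2,1), distance |1-2|+|0-1| = 2
Tile 4: at (1,1), goal (1,0), distance |1-1|+|1-0| = 1
Tile 6: at (1,2), goal (1,2), distance |1-1|+|2-2| = 0
Tile 3: at (2,0), goal (0,2), distance |2-0|+|0-2| = 4
Tile 5: at (2,1), goal (1,1), distance |2-1|+|1-1| = 1
Tile 7: at (2,2), goal (2,0), distance |2-2|+|2-0| = 2
Sum: 1 + 1 + 2 + 1 + 0 + 4 + 1 + 2 = 12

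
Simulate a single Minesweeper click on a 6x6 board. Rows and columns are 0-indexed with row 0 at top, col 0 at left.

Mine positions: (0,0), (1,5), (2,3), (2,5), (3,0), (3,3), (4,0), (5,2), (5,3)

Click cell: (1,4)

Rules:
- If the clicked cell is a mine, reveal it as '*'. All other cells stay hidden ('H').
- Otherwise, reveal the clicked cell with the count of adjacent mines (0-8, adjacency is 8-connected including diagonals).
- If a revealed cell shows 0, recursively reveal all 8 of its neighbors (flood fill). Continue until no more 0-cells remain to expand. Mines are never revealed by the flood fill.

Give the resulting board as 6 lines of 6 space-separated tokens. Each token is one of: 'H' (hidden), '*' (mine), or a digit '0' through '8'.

H H H H H H
H H H H 3 H
H H H H H H
H H H H H H
H H H H H H
H H H H H H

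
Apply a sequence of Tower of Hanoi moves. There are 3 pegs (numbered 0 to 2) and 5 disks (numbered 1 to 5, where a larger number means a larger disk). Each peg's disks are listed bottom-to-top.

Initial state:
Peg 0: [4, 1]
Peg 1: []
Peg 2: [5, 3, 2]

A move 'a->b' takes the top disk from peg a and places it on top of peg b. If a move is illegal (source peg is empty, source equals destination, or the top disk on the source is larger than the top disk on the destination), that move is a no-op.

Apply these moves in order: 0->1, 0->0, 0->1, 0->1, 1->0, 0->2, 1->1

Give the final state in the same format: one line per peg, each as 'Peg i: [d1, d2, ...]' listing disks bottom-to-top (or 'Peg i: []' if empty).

After move 1 (0->1):
Peg 0: [4]
Peg 1: [1]
Peg 2: [5, 3, 2]

After move 2 (0->0):
Peg 0: [4]
Peg 1: [1]
Peg 2: [5, 3, 2]

After move 3 (0->1):
Peg 0: [4]
Peg 1: [1]
Peg 2: [5, 3, 2]

After move 4 (0->1):
Peg 0: [4]
Peg 1: [1]
Peg 2: [5, 3, 2]

After move 5 (1->0):
Peg 0: [4, 1]
Peg 1: []
Peg 2: [5, 3, 2]

After move 6 (0->2):
Peg 0: [4]
Peg 1: []
Peg 2: [5, 3, 2, 1]

After move 7 (1->1):
Peg 0: [4]
Peg 1: []
Peg 2: [5, 3, 2, 1]

Answer: Peg 0: [4]
Peg 1: []
Peg 2: [5, 3, 2, 1]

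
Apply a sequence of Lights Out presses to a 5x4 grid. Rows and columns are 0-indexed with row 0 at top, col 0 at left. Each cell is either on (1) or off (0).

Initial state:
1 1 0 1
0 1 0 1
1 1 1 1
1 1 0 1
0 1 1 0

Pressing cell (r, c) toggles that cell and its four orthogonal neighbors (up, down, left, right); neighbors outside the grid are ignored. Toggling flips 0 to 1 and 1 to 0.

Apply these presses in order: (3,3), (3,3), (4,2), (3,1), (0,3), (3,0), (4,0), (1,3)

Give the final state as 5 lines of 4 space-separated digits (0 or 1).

After press 1 at (3,3):
1 1 0 1
0 1 0 1
1 1 1 0
1 1 1 0
0 1 1 1

After press 2 at (3,3):
1 1 0 1
0 1 0 1
1 1 1 1
1 1 0 1
0 1 1 0

After press 3 at (4,2):
1 1 0 1
0 1 0 1
1 1 1 1
1 1 1 1
0 0 0 1

After press 4 at (3,1):
1 1 0 1
0 1 0 1
1 0 1 1
0 0 0 1
0 1 0 1

After press 5 at (0,3):
1 1 1 0
0 1 0 0
1 0 1 1
0 0 0 1
0 1 0 1

After press 6 at (3,0):
1 1 1 0
0 1 0 0
0 0 1 1
1 1 0 1
1 1 0 1

After press 7 at (4,0):
1 1 1 0
0 1 0 0
0 0 1 1
0 1 0 1
0 0 0 1

After press 8 at (1,3):
1 1 1 1
0 1 1 1
0 0 1 0
0 1 0 1
0 0 0 1

Answer: 1 1 1 1
0 1 1 1
0 0 1 0
0 1 0 1
0 0 0 1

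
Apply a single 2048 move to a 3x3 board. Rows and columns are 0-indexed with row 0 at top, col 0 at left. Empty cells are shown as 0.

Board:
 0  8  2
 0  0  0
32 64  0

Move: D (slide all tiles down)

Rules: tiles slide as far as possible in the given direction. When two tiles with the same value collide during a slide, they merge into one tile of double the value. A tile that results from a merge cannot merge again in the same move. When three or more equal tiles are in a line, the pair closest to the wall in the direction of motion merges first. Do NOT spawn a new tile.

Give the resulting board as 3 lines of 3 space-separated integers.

Answer:  0  0  0
 0  8  0
32 64  2

Derivation:
Slide down:
col 0: [0, 0, 32] -> [0, 0, 32]
col 1: [8, 0, 64] -> [0, 8, 64]
col 2: [2, 0, 0] -> [0, 0, 2]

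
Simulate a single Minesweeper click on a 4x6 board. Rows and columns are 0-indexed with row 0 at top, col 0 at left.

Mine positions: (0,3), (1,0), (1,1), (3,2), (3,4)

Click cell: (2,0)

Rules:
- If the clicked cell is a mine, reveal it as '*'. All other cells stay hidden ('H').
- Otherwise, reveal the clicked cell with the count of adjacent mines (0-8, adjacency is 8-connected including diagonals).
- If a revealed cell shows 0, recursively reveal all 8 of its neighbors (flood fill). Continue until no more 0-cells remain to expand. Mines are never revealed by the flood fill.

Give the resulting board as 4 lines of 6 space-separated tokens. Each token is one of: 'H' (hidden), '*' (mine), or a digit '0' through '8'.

H H H H H H
H H H H H H
2 H H H H H
H H H H H H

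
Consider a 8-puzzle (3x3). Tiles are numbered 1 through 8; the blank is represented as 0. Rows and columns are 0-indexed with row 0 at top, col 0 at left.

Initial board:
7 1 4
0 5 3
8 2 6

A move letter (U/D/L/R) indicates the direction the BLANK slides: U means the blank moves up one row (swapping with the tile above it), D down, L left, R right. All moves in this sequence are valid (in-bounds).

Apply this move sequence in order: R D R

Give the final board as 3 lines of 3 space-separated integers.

After move 1 (R):
7 1 4
5 0 3
8 2 6

After move 2 (D):
7 1 4
5 2 3
8 0 6

After move 3 (R):
7 1 4
5 2 3
8 6 0

Answer: 7 1 4
5 2 3
8 6 0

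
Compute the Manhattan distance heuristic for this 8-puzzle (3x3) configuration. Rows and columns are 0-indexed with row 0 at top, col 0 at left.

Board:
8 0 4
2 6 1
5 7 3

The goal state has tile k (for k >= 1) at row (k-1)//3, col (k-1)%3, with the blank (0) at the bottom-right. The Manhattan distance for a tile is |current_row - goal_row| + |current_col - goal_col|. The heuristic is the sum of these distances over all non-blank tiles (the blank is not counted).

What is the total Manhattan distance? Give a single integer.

Answer: 17

Derivation:
Tile 8: at (0,0), goal (2,1), distance |0-2|+|0-1| = 3
Tile 4: at (0,2), goal (1,0), distance |0-1|+|2-0| = 3
Tile 2: at (1,0), goal (0,1), distance |1-0|+|0-1| = 2
Tile 6: at (1,1), goal (1,2), distance |1-1|+|1-2| = 1
Tile 1: at (1,2), goal (0,0), distance |1-0|+|2-0| = 3
Tile 5: at (2,0), goal (1,1), distance |2-1|+|0-1| = 2
Tile 7: at (2,1), goal (2,0), distance |2-2|+|1-0| = 1
Tile 3: at (2,2), goal (0,2), distance |2-0|+|2-2| = 2
Sum: 3 + 3 + 2 + 1 + 3 + 2 + 1 + 2 = 17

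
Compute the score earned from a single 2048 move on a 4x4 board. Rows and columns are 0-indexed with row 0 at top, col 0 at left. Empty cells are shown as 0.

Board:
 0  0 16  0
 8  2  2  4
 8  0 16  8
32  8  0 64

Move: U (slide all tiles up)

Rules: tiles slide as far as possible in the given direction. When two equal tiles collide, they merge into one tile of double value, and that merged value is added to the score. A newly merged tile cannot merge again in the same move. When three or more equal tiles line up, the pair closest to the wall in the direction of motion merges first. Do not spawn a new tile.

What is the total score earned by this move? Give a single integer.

Answer: 16

Derivation:
Slide up:
col 0: [0, 8, 8, 32] -> [16, 32, 0, 0]  score +16 (running 16)
col 1: [0, 2, 0, 8] -> [2, 8, 0, 0]  score +0 (running 16)
col 2: [16, 2, 16, 0] -> [16, 2, 16, 0]  score +0 (running 16)
col 3: [0, 4, 8, 64] -> [4, 8, 64, 0]  score +0 (running 16)
Board after move:
16  2 16  4
32  8  2  8
 0  0 16 64
 0  0  0  0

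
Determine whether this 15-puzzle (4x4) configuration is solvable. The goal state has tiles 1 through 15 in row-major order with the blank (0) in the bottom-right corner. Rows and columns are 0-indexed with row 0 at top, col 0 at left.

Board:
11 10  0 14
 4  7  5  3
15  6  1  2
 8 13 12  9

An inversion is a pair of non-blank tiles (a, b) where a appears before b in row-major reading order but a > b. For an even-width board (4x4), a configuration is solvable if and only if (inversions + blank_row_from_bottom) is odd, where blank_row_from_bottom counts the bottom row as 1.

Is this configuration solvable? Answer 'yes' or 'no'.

Answer: yes

Derivation:
Inversions: 55
Blank is in row 0 (0-indexed from top), which is row 4 counting from the bottom (bottom = 1).
55 + 4 = 59, which is odd, so the puzzle is solvable.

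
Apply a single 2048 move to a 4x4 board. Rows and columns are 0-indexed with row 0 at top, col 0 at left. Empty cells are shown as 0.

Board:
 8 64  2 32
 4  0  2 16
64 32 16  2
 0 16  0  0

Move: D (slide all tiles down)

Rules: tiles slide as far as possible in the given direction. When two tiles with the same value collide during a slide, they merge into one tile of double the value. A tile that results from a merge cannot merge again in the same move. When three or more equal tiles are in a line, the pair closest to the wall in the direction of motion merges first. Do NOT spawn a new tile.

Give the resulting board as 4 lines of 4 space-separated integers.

Answer:  0  0  0  0
 8 64  0 32
 4 32  4 16
64 16 16  2

Derivation:
Slide down:
col 0: [8, 4, 64, 0] -> [0, 8, 4, 64]
col 1: [64, 0, 32, 16] -> [0, 64, 32, 16]
col 2: [2, 2, 16, 0] -> [0, 0, 4, 16]
col 3: [32, 16, 2, 0] -> [0, 32, 16, 2]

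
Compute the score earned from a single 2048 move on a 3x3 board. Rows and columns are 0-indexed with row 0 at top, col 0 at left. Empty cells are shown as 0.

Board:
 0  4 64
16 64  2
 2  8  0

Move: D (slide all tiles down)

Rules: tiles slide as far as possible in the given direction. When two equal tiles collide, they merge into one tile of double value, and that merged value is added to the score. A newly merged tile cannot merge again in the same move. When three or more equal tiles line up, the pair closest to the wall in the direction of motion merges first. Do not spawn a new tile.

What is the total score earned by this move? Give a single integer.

Answer: 0

Derivation:
Slide down:
col 0: [0, 16, 2] -> [0, 16, 2]  score +0 (running 0)
col 1: [4, 64, 8] -> [4, 64, 8]  score +0 (running 0)
col 2: [64, 2, 0] -> [0, 64, 2]  score +0 (running 0)
Board after move:
 0  4  0
16 64 64
 2  8  2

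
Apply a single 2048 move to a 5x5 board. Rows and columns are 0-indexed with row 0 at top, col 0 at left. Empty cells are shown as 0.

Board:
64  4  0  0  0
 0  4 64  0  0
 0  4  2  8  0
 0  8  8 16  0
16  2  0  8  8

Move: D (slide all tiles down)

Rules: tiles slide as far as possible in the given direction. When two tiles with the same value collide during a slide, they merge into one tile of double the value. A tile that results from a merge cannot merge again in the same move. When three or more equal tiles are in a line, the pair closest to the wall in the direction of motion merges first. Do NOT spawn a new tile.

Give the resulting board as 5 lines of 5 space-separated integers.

Answer:  0  0  0  0  0
 0  4  0  0  0
 0  8 64  8  0
64  8  2 16  0
16  2  8  8  8

Derivation:
Slide down:
col 0: [64, 0, 0, 0, 16] -> [0, 0, 0, 64, 16]
col 1: [4, 4, 4, 8, 2] -> [0, 4, 8, 8, 2]
col 2: [0, 64, 2, 8, 0] -> [0, 0, 64, 2, 8]
col 3: [0, 0, 8, 16, 8] -> [0, 0, 8, 16, 8]
col 4: [0, 0, 0, 0, 8] -> [0, 0, 0, 0, 8]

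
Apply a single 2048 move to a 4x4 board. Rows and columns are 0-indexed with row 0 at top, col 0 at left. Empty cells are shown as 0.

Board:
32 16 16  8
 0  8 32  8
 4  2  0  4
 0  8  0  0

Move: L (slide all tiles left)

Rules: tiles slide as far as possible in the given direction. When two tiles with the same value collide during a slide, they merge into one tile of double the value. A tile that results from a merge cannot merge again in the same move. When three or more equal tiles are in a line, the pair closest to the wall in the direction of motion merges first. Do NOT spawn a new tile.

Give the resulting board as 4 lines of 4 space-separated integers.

Answer: 32 32  8  0
 8 32  8  0
 4  2  4  0
 8  0  0  0

Derivation:
Slide left:
row 0: [32, 16, 16, 8] -> [32, 32, 8, 0]
row 1: [0, 8, 32, 8] -> [8, 32, 8, 0]
row 2: [4, 2, 0, 4] -> [4, 2, 4, 0]
row 3: [0, 8, 0, 0] -> [8, 0, 0, 0]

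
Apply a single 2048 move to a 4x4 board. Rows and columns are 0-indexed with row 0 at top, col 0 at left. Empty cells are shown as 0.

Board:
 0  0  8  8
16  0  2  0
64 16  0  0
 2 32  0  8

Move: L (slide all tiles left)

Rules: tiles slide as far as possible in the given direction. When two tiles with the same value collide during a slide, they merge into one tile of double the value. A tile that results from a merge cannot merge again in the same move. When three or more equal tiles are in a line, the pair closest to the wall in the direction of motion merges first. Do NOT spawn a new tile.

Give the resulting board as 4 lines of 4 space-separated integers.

Slide left:
row 0: [0, 0, 8, 8] -> [16, 0, 0, 0]
row 1: [16, 0, 2, 0] -> [16, 2, 0, 0]
row 2: [64, 16, 0, 0] -> [64, 16, 0, 0]
row 3: [2, 32, 0, 8] -> [2, 32, 8, 0]

Answer: 16  0  0  0
16  2  0  0
64 16  0  0
 2 32  8  0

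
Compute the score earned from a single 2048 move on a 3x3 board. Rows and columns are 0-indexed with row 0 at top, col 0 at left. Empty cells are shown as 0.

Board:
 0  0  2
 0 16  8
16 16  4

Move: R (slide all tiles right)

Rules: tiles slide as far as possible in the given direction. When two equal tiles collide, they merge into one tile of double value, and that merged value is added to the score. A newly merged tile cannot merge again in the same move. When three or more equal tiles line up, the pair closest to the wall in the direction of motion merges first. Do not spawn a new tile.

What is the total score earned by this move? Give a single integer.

Slide right:
row 0: [0, 0, 2] -> [0, 0, 2]  score +0 (running 0)
row 1: [0, 16, 8] -> [0, 16, 8]  score +0 (running 0)
row 2: [16, 16, 4] -> [0, 32, 4]  score +32 (running 32)
Board after move:
 0  0  2
 0 16  8
 0 32  4

Answer: 32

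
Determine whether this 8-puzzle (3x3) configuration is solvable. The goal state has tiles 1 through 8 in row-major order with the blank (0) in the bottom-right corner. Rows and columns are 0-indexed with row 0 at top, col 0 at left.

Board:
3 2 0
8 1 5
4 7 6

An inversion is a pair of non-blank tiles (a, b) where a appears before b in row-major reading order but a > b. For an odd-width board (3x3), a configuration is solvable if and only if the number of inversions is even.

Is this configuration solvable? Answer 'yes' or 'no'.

Answer: yes

Derivation:
Inversions (pairs i<j in row-major order where tile[i] > tile[j] > 0): 10
10 is even, so the puzzle is solvable.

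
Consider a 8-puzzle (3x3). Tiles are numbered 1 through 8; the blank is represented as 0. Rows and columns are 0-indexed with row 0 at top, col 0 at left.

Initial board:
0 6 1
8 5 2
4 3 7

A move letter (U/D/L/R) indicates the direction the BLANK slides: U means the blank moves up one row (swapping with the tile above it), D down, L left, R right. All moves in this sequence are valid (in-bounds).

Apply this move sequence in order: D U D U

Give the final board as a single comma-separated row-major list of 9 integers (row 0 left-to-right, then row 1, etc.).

After move 1 (D):
8 6 1
0 5 2
4 3 7

After move 2 (U):
0 6 1
8 5 2
4 3 7

After move 3 (D):
8 6 1
0 5 2
4 3 7

After move 4 (U):
0 6 1
8 5 2
4 3 7

Answer: 0, 6, 1, 8, 5, 2, 4, 3, 7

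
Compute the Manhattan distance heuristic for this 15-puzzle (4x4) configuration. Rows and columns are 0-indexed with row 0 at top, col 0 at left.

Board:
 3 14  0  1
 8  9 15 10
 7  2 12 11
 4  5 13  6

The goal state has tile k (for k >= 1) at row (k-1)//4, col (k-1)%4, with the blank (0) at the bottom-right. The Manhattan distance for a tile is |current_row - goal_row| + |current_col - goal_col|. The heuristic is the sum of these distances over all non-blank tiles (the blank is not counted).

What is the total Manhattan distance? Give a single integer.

Tile 3: (0,0)->(0,2) = 2
Tile 14: (0,1)->(3,1) = 3
Tile 1: (0,3)->(0,0) = 3
Tile 8: (1,0)->(1,3) = 3
Tile 9: (1,1)->(2,0) = 2
Tile 15: (1,2)->(3,2) = 2
Tile 10: (1,3)->(2,1) = 3
Tile 7: (2,0)->(1,2) = 3
Tile 2: (2,1)->(0,1) = 2
Tile 12: (2,2)->(2,3) = 1
Tile 11: (2,3)->(2,2) = 1
Tile 4: (3,0)->(0,3) = 6
Tile 5: (3,1)->(1,0) = 3
Tile 13: (3,2)->(3,0) = 2
Tile 6: (3,3)->(1,1) = 4
Sum: 2 + 3 + 3 + 3 + 2 + 2 + 3 + 3 + 2 + 1 + 1 + 6 + 3 + 2 + 4 = 40

Answer: 40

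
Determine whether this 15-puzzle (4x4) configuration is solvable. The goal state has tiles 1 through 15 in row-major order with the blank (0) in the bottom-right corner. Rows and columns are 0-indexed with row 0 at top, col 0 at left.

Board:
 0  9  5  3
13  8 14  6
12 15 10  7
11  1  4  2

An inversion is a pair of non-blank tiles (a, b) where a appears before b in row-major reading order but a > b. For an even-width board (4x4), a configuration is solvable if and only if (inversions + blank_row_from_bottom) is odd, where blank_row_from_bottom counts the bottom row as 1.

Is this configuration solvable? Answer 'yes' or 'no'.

Answer: no

Derivation:
Inversions: 62
Blank is in row 0 (0-indexed from top), which is row 4 counting from the bottom (bottom = 1).
62 + 4 = 66, which is even, so the puzzle is not solvable.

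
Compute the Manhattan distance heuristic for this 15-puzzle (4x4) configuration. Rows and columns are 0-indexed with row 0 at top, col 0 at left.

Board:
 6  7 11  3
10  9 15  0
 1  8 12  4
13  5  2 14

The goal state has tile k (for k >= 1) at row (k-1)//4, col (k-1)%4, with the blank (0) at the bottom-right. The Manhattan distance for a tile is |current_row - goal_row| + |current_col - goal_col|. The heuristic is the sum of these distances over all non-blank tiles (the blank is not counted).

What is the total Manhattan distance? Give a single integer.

Tile 6: (0,0)->(1,1) = 2
Tile 7: (0,1)->(1,2) = 2
Tile 11: (0,2)->(2,2) = 2
Tile 3: (0,3)->(0,2) = 1
Tile 10: (1,0)->(2,1) = 2
Tile 9: (1,1)->(2,0) = 2
Tile 15: (1,2)->(3,2) = 2
Tile 1: (2,0)->(0,0) = 2
Tile 8: (2,1)->(1,3) = 3
Tile 12: (2,2)->(2,3) = 1
Tile 4: (2,3)->(0,3) = 2
Tile 13: (3,0)->(3,0) = 0
Tile 5: (3,1)->(1,0) = 3
Tile 2: (3,2)->(0,1) = 4
Tile 14: (3,3)->(3,1) = 2
Sum: 2 + 2 + 2 + 1 + 2 + 2 + 2 + 2 + 3 + 1 + 2 + 0 + 3 + 4 + 2 = 30

Answer: 30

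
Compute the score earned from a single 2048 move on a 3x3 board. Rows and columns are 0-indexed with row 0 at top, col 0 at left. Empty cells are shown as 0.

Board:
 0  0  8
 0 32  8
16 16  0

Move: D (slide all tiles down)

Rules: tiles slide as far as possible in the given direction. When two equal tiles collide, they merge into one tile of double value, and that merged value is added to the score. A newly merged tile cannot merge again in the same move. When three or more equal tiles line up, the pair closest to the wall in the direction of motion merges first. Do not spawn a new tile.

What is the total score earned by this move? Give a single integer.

Slide down:
col 0: [0, 0, 16] -> [0, 0, 16]  score +0 (running 0)
col 1: [0, 32, 16] -> [0, 32, 16]  score +0 (running 0)
col 2: [8, 8, 0] -> [0, 0, 16]  score +16 (running 16)
Board after move:
 0  0  0
 0 32  0
16 16 16

Answer: 16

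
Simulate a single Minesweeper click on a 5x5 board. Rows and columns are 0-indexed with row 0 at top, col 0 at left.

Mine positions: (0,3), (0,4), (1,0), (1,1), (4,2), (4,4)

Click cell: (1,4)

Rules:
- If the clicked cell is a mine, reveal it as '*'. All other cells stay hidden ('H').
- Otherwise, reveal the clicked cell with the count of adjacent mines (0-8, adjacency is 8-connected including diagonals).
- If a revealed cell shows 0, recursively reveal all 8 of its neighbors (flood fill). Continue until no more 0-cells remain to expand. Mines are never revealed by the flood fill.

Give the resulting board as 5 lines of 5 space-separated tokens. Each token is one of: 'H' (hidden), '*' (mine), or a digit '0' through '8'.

H H H H H
H H H H 2
H H H H H
H H H H H
H H H H H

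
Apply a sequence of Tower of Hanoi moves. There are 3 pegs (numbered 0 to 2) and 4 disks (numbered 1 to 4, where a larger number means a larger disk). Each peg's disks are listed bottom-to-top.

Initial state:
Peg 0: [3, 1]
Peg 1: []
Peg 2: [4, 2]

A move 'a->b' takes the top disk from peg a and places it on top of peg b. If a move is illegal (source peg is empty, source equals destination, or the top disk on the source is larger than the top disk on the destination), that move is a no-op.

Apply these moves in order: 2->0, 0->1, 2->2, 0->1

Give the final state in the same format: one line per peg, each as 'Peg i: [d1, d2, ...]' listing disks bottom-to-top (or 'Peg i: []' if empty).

After move 1 (2->0):
Peg 0: [3, 1]
Peg 1: []
Peg 2: [4, 2]

After move 2 (0->1):
Peg 0: [3]
Peg 1: [1]
Peg 2: [4, 2]

After move 3 (2->2):
Peg 0: [3]
Peg 1: [1]
Peg 2: [4, 2]

After move 4 (0->1):
Peg 0: [3]
Peg 1: [1]
Peg 2: [4, 2]

Answer: Peg 0: [3]
Peg 1: [1]
Peg 2: [4, 2]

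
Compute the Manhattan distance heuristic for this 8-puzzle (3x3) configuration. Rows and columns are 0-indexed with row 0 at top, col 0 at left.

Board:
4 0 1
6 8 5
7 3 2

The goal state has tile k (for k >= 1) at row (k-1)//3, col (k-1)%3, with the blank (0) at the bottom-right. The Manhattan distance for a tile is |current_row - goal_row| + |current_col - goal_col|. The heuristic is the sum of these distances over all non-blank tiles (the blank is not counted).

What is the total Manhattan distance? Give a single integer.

Answer: 13

Derivation:
Tile 4: (0,0)->(1,0) = 1
Tile 1: (0,2)->(0,0) = 2
Tile 6: (1,0)->(1,2) = 2
Tile 8: (1,1)->(2,1) = 1
Tile 5: (1,2)->(1,1) = 1
Tile 7: (2,0)->(2,0) = 0
Tile 3: (2,1)->(0,2) = 3
Tile 2: (2,2)->(0,1) = 3
Sum: 1 + 2 + 2 + 1 + 1 + 0 + 3 + 3 = 13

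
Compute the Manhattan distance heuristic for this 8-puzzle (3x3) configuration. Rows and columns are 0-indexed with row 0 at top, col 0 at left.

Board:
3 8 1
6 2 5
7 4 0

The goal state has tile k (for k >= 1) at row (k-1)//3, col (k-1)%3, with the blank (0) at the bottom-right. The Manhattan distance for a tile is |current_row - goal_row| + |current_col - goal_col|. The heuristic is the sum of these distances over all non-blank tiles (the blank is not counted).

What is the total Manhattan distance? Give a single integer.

Answer: 12

Derivation:
Tile 3: (0,0)->(0,2) = 2
Tile 8: (0,1)->(2,1) = 2
Tile 1: (0,2)->(0,0) = 2
Tile 6: (1,0)->(1,2) = 2
Tile 2: (1,1)->(0,1) = 1
Tile 5: (1,2)->(1,1) = 1
Tile 7: (2,0)->(2,0) = 0
Tile 4: (2,1)->(1,0) = 2
Sum: 2 + 2 + 2 + 2 + 1 + 1 + 0 + 2 = 12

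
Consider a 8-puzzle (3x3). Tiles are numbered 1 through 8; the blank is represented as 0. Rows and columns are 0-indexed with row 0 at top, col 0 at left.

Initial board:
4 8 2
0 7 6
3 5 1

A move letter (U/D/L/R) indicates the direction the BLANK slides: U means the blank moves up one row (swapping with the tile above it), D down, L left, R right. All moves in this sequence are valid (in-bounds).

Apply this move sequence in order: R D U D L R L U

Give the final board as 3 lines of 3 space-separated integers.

After move 1 (R):
4 8 2
7 0 6
3 5 1

After move 2 (D):
4 8 2
7 5 6
3 0 1

After move 3 (U):
4 8 2
7 0 6
3 5 1

After move 4 (D):
4 8 2
7 5 6
3 0 1

After move 5 (L):
4 8 2
7 5 6
0 3 1

After move 6 (R):
4 8 2
7 5 6
3 0 1

After move 7 (L):
4 8 2
7 5 6
0 3 1

After move 8 (U):
4 8 2
0 5 6
7 3 1

Answer: 4 8 2
0 5 6
7 3 1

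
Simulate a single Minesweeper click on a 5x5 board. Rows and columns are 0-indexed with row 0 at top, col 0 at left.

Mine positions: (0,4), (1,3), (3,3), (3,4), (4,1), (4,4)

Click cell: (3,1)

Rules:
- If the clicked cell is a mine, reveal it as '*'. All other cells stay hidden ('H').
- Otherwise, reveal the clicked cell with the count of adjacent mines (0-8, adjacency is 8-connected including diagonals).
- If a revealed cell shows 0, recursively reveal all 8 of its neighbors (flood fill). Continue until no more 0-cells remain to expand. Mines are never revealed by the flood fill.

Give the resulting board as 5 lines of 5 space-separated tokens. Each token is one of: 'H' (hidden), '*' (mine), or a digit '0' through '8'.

H H H H H
H H H H H
H H H H H
H 1 H H H
H H H H H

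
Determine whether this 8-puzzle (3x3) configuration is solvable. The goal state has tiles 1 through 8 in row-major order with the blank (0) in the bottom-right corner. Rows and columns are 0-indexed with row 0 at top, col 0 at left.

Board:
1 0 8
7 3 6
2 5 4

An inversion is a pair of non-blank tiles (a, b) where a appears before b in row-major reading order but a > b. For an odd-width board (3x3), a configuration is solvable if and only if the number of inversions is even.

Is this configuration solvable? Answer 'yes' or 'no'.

Inversions (pairs i<j in row-major order where tile[i] > tile[j] > 0): 16
16 is even, so the puzzle is solvable.

Answer: yes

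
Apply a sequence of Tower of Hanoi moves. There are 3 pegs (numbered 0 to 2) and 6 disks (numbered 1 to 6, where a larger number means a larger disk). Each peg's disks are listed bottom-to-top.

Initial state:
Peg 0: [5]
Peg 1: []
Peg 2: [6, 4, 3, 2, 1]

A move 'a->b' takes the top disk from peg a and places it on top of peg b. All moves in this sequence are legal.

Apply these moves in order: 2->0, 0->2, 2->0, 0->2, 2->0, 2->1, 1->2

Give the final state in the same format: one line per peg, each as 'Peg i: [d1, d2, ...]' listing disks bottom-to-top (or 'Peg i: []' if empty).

After move 1 (2->0):
Peg 0: [5, 1]
Peg 1: []
Peg 2: [6, 4, 3, 2]

After move 2 (0->2):
Peg 0: [5]
Peg 1: []
Peg 2: [6, 4, 3, 2, 1]

After move 3 (2->0):
Peg 0: [5, 1]
Peg 1: []
Peg 2: [6, 4, 3, 2]

After move 4 (0->2):
Peg 0: [5]
Peg 1: []
Peg 2: [6, 4, 3, 2, 1]

After move 5 (2->0):
Peg 0: [5, 1]
Peg 1: []
Peg 2: [6, 4, 3, 2]

After move 6 (2->1):
Peg 0: [5, 1]
Peg 1: [2]
Peg 2: [6, 4, 3]

After move 7 (1->2):
Peg 0: [5, 1]
Peg 1: []
Peg 2: [6, 4, 3, 2]

Answer: Peg 0: [5, 1]
Peg 1: []
Peg 2: [6, 4, 3, 2]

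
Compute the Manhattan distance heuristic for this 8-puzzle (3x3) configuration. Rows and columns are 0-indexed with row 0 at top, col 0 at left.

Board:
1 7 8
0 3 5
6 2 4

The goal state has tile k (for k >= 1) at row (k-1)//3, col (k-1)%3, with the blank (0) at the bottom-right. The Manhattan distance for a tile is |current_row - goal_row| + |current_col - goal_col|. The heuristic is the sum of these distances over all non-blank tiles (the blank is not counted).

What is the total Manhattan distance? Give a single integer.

Tile 1: (0,0)->(0,0) = 0
Tile 7: (0,1)->(2,0) = 3
Tile 8: (0,2)->(2,1) = 3
Tile 3: (1,1)->(0,2) = 2
Tile 5: (1,2)->(1,1) = 1
Tile 6: (2,0)->(1,2) = 3
Tile 2: (2,1)->(0,1) = 2
Tile 4: (2,2)->(1,0) = 3
Sum: 0 + 3 + 3 + 2 + 1 + 3 + 2 + 3 = 17

Answer: 17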